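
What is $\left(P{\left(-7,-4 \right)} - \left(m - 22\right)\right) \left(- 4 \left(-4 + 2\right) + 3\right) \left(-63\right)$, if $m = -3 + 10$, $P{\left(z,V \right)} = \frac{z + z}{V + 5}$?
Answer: $-693$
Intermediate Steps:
$P{\left(z,V \right)} = \frac{2 z}{5 + V}$
$m = 7$
$\left(P{\left(-7,-4 \right)} - \left(m - 22\right)\right) \left(- 4 \left(-4 + 2\right) + 3\right) \left(-63\right) = \left(2 \left(-7\right) \frac{1}{5 - 4} - \left(7 - 22\right)\right) \left(- 4 \left(-4 + 2\right) + 3\right) \left(-63\right) = \left(2 \left(-7\right) 1^{-1} - -15\right) \left(\left(-4\right) \left(-2\right) + 3\right) \left(-63\right) = \left(2 \left(-7\right) 1 + 15\right) \left(8 + 3\right) \left(-63\right) = \left(-14 + 15\right) 11 \left(-63\right) = 1 \cdot 11 \left(-63\right) = 11 \left(-63\right) = -693$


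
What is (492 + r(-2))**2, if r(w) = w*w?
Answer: 246016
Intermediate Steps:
r(w) = w**2
(492 + r(-2))**2 = (492 + (-2)**2)**2 = (492 + 4)**2 = 496**2 = 246016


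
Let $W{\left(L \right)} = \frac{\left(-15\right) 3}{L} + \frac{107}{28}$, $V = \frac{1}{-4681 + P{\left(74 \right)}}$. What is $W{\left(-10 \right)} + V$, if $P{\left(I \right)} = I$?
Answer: $\frac{1073403}{128996} \approx 8.3212$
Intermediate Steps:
$V = - \frac{1}{4607}$ ($V = \frac{1}{-4681 + 74} = \frac{1}{-4607} = - \frac{1}{4607} \approx -0.00021706$)
$W{\left(L \right)} = \frac{107}{28} - \frac{45}{L}$ ($W{\left(L \right)} = - \frac{45}{L} + 107 \cdot \frac{1}{28} = - \frac{45}{L} + \frac{107}{28} = \frac{107}{28} - \frac{45}{L}$)
$W{\left(-10 \right)} + V = \left(\frac{107}{28} - \frac{45}{-10}\right) - \frac{1}{4607} = \left(\frac{107}{28} - - \frac{9}{2}\right) - \frac{1}{4607} = \left(\frac{107}{28} + \frac{9}{2}\right) - \frac{1}{4607} = \frac{233}{28} - \frac{1}{4607} = \frac{1073403}{128996}$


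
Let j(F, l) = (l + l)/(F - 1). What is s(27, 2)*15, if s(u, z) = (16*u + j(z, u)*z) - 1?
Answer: 8085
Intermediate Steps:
j(F, l) = 2*l/(-1 + F) (j(F, l) = (2*l)/(-1 + F) = 2*l/(-1 + F))
s(u, z) = -1 + 16*u + 2*u*z/(-1 + z) (s(u, z) = (16*u + (2*u/(-1 + z))*z) - 1 = (16*u + 2*u*z/(-1 + z)) - 1 = -1 + 16*u + 2*u*z/(-1 + z))
s(27, 2)*15 = ((1 - 1*2 - 16*27 + 18*27*2)/(-1 + 2))*15 = ((1 - 2 - 432 + 972)/1)*15 = (1*539)*15 = 539*15 = 8085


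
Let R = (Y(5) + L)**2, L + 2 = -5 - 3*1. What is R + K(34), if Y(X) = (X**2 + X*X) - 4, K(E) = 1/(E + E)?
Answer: 88129/68 ≈ 1296.0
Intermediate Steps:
K(E) = 1/(2*E)
Y(X) = -4 + 2*X**2 (Y(X) = (X**2 + X**2) - 4 = 2*X**2 - 4 = -4 + 2*X**2)
L = -10 (L = -2 + (-5 - 3*1) = -2 + (-5 - 3) = -2 - 8 = -10)
R = 1296 (R = ((-4 + 2*5**2) - 10)**2 = ((-4 + 2*25) - 10)**2 = ((-4 + 50) - 10)**2 = (46 - 10)**2 = 36**2 = 1296)
R + K(34) = 1296 + (1/2)/34 = 1296 + (1/2)*(1/34) = 1296 + 1/68 = 88129/68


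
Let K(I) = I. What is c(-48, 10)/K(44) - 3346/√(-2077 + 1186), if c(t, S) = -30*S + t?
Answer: -87/11 + 3346*I*√11/99 ≈ -7.9091 + 112.1*I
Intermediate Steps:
c(t, S) = t - 30*S
c(-48, 10)/K(44) - 3346/√(-2077 + 1186) = (-48 - 30*10)/44 - 3346/√(-2077 + 1186) = (-48 - 300)*(1/44) - 3346*(-I*√11/99) = -348*1/44 - 3346*(-I*√11/99) = -87/11 - (-3346)*I*√11/99 = -87/11 + 3346*I*√11/99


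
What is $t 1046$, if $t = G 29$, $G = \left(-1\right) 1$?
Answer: $-30334$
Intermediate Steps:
$G = -1$
$t = -29$ ($t = \left(-1\right) 29 = -29$)
$t 1046 = \left(-29\right) 1046 = -30334$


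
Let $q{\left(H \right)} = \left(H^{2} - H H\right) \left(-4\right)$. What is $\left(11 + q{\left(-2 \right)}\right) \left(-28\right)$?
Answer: $-308$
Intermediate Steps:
$q{\left(H \right)} = 0$ ($q{\left(H \right)} = \left(H^{2} - H^{2}\right) \left(-4\right) = 0 \left(-4\right) = 0$)
$\left(11 + q{\left(-2 \right)}\right) \left(-28\right) = \left(11 + 0\right) \left(-28\right) = 11 \left(-28\right) = -308$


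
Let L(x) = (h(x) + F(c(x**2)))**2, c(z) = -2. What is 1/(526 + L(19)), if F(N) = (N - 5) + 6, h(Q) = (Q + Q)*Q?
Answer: 1/520367 ≈ 1.9217e-6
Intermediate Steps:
h(Q) = 2*Q**2 (h(Q) = (2*Q)*Q = 2*Q**2)
F(N) = 1 + N (F(N) = (-5 + N) + 6 = 1 + N)
L(x) = (-1 + 2*x**2)**2 (L(x) = (2*x**2 + (1 - 2))**2 = (2*x**2 - 1)**2 = (-1 + 2*x**2)**2)
1/(526 + L(19)) = 1/(526 + (-1 + 2*19**2)**2) = 1/(526 + (-1 + 2*361)**2) = 1/(526 + (-1 + 722)**2) = 1/(526 + 721**2) = 1/(526 + 519841) = 1/520367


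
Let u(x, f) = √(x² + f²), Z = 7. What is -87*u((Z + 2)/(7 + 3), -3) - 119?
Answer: -119 - 261*√109/10 ≈ -391.49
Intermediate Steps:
u(x, f) = √(f² + x²)
-87*u((Z + 2)/(7 + 3), -3) - 119 = -87*√((-3)² + ((7 + 2)/(7 + 3))²) - 119 = -87*√(9 + (9/10)²) - 119 = -87*√(9 + 81/100) - 119 = -261*√109/10 - 119 = -119 - 261*√109/10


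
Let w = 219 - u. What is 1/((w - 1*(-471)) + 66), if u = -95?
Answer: 1/851 ≈ 0.0011751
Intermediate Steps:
w = 314 (w = 219 - 1*(-95) = 219 + 95 = 314)
1/((w - 1*(-471)) + 66) = 1/((314 - 1*(-471)) + 66) = 1/((314 + 471) + 66) = 1/(785 + 66) = 1/851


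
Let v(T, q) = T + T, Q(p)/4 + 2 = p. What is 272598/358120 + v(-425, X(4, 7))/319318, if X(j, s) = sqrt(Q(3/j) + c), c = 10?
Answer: 21685261541/28588540540 ≈ 0.75853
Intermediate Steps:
Q(p) = -8 + 4*p
X(j, s) = sqrt(2 + 12/j) (X(j, s) = sqrt((-8 + 4*(3/j)) + 10) = sqrt((-8 + 12/j) + 10) = sqrt(2 + 12/j))
v(T, q) = 2*T
272598/358120 + v(-425, X(4, 7))/319318 = 272598/358120 + (2*(-425))/319318 = 272598*(1/358120) - 850*1/319318 = 136299/179060 - 425/159659 = 21685261541/28588540540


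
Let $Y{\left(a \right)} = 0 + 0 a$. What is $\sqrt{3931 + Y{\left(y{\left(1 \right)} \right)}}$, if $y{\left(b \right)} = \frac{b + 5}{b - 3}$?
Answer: $\sqrt{3931} \approx 62.698$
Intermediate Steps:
$y{\left(b \right)} = \frac{5 + b}{-3 + b}$
$Y{\left(a \right)} = 0$ ($Y{\left(a \right)} = 0 + 0 = 0$)
$\sqrt{3931 + Y{\left(y{\left(1 \right)} \right)}} = \sqrt{3931 + 0} = \sqrt{3931}$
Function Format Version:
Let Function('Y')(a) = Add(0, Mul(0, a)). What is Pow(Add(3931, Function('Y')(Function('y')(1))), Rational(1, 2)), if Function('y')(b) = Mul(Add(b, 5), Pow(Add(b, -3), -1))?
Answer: Pow(3931, Rational(1, 2)) ≈ 62.698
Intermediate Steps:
Function('y')(b) = Mul(Pow(Add(-3, b), -1), Add(5, b)) (Function('y')(b) = Mul(Add(5, b), Pow(Add(-3, b), -1)) = Mul(Pow(Add(-3, b), -1), Add(5, b)))
Function('Y')(a) = 0 (Function('Y')(a) = Add(0, 0) = 0)
Pow(Add(3931, Function('Y')(Function('y')(1))), Rational(1, 2)) = Pow(Add(3931, 0), Rational(1, 2)) = Pow(3931, Rational(1, 2))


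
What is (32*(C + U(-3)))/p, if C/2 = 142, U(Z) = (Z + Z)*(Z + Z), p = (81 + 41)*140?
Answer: 256/427 ≈ 0.59953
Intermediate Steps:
p = 17080 (p = 122*140 = 17080)
U(Z) = 4*Z² (U(Z) = (2*Z)*(2*Z) = 4*Z²)
C = 284 (C = 2*142 = 284)
(32*(C + U(-3)))/p = (32*(284 + 4*(-3)²))/17080 = (32*(284 + 4*9))*(1/17080) = (32*(284 + 36))*(1/17080) = (32*320)*(1/17080) = 10240*(1/17080) = 256/427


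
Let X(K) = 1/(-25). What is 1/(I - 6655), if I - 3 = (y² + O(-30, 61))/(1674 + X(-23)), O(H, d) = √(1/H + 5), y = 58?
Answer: -69878317220112/464690138265105599 - 209245*√4470/464690138265105599 ≈ -0.00015038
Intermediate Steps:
X(K) = -1/25
O(H, d) = √(5 + 1/H)
I = 209647/41849 + 5*√4470/251094 (I = 3 + (58² + √(5 + 1/(-30)))/(1674 - 1/25) = 3 + (3364 + √(5 - 1/30))/(41849/25) = 3 + (3364 + √(149/30))*(25/41849) = 3 + (3364 + √4470/30)*(25/41849) = 3 + (84100/41849 + 5*√4470/251094) = 209647/41849 + 5*√4470/251094 ≈ 5.0109)
1/(I - 6655) = 1/((209647/41849 + 5*√4470/251094) - 6655) = 1/(-278295448/41849 + 5*√4470/251094)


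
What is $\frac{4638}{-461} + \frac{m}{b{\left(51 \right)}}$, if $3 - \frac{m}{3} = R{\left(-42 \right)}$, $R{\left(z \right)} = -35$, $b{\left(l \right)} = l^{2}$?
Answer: $- \frac{4003628}{399687} \approx -10.017$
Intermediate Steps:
$m = 114$ ($m = 9 - -105 = 9 + 105 = 114$)
$\frac{4638}{-461} + \frac{m}{b{\left(51 \right)}} = \frac{4638}{-461} + \frac{114}{51^{2}} = 4638 \left(- \frac{1}{461}\right) + \frac{114}{2601} = - \frac{4638}{461} + 114 \cdot \frac{1}{2601} = - \frac{4638}{461} + \frac{38}{867} = - \frac{4003628}{399687}$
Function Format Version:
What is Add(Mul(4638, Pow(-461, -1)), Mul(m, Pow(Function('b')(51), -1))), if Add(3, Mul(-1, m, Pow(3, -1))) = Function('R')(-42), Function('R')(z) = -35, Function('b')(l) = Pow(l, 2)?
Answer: Rational(-4003628, 399687) ≈ -10.017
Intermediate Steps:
m = 114 (m = Add(9, Mul(-3, -35)) = Add(9, 105) = 114)
Add(Mul(4638, Pow(-461, -1)), Mul(m, Pow(Function('b')(51), -1))) = Add(Mul(4638, Pow(-461, -1)), Mul(114, Pow(Pow(51, 2), -1))) = Add(Mul(4638, Rational(-1, 461)), Mul(114, Pow(2601, -1))) = Add(Rational(-4638, 461), Mul(114, Rational(1, 2601))) = Add(Rational(-4638, 461), Rational(38, 867)) = Rational(-4003628, 399687)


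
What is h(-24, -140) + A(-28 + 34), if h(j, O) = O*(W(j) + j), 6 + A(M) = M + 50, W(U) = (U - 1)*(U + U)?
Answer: -164590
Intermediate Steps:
W(U) = 2*U*(-1 + U) (W(U) = (-1 + U)*(2*U) = 2*U*(-1 + U))
A(M) = 44 + M (A(M) = -6 + (M + 50) = -6 + (50 + M) = 44 + M)
h(j, O) = O*(j + 2*j*(-1 + j)) (h(j, O) = O*(2*j*(-1 + j) + j) = O*(j + 2*j*(-1 + j)))
h(-24, -140) + A(-28 + 34) = -140*(-24)*(-1 + 2*(-24)) + (44 + (-28 + 34)) = -140*(-24)*(-1 - 48) + (44 + 6) = -140*(-24)*(-49) + 50 = -164640 + 50 = -164590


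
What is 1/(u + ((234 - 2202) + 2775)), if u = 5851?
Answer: 1/6658 ≈ 0.00015020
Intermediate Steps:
1/(u + ((234 - 2202) + 2775)) = 1/(5851 + ((234 - 2202) + 2775)) = 1/(5851 + (-1968 + 2775)) = 1/(5851 + 807) = 1/6658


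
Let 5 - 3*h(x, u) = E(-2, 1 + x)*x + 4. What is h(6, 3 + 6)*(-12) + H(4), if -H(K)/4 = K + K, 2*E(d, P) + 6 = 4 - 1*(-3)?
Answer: -24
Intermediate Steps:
E(d, P) = ½ (E(d, P) = -3 + (4 - 1*(-3))/2 = -3 + (4 + 3)/2 = -3 + (½)*7 = -3 + 7/2 = ½)
H(K) = -8*K (H(K) = -4*(K + K) = -8*K)
h(x, u) = ⅓ - x/6 (h(x, u) = 5/3 - (x/2 + 4)/3 = 5/3 - (4 + x/2)/3 = 5/3 + (-4/3 - x/6) = ⅓ - x/6)
h(6, 3 + 6)*(-12) + H(4) = (⅓ - ⅙*6)*(-12) - 8*4 = (⅓ - 1)*(-12) - 32 = -⅔*(-12) - 32 = 8 - 32 = -24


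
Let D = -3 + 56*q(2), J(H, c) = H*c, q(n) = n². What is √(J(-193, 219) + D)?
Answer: I*√42046 ≈ 205.05*I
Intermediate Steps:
D = 221 (D = -3 + 56*2² = -3 + 56*4 = -3 + 224 = 221)
√(J(-193, 219) + D) = √(-193*219 + 221) = √(-42267 + 221) = √(-42046) = I*√42046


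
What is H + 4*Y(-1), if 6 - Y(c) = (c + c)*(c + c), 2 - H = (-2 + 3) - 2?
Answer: 11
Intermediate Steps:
H = 3 (H = 2 - ((-2 + 3) - 2) = 2 - (1 - 2) = 2 - 1*(-1) = 2 + 1 = 3)
Y(c) = 6 - 4*c**2 (Y(c) = 6 - (c + c)*(c + c) = 6 - 2*c*2*c = 6 - 4*c**2)
H + 4*Y(-1) = 3 + 4*(6 - 4*(-1)**2) = 3 + 4*(6 - 4*1) = 3 + 4*(6 - 4) = 3 + 4*2 = 3 + 8 = 11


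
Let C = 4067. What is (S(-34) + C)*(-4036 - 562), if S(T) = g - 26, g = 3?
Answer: -18594312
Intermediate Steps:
S(T) = -23 (S(T) = 3 - 26 = -23)
(S(-34) + C)*(-4036 - 562) = (-23 + 4067)*(-4036 - 562) = 4044*(-4598) = -18594312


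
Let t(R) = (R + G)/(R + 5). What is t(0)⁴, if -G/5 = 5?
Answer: 625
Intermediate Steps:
G = -25 (G = -5*5 = -25)
t(R) = (-25 + R)/(5 + R) (t(R) = (R - 25)/(R + 5) = (-25 + R)/(5 + R))
t(0)⁴ = ((-25 + 0)/(5 + 0))⁴ = (-25/5)⁴ = ((⅕)*(-25))⁴ = (-5)⁴ = 625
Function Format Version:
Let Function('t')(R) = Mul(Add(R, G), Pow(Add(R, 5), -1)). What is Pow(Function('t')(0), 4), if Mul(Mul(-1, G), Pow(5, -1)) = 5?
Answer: 625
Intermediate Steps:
G = -25 (G = Mul(-5, 5) = -25)
Function('t')(R) = Mul(Pow(Add(5, R), -1), Add(-25, R)) (Function('t')(R) = Mul(Add(R, -25), Pow(Add(R, 5), -1)) = Mul(Add(-25, R), Pow(Add(5, R), -1)) = Mul(Pow(Add(5, R), -1), Add(-25, R)))
Pow(Function('t')(0), 4) = Pow(Mul(Pow(Add(5, 0), -1), Add(-25, 0)), 4) = Pow(Mul(Pow(5, -1), -25), 4) = Pow(Mul(Rational(1, 5), -25), 4) = Pow(-5, 4) = 625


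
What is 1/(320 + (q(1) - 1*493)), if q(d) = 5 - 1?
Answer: -1/169 ≈ -0.0059172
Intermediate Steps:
q(d) = 4
1/(320 + (q(1) - 1*493)) = 1/(320 + (4 - 1*493)) = 1/(320 + (4 - 493)) = 1/(320 - 489) = 1/(-169) = -1/169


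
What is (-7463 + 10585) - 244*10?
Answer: 682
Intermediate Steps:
(-7463 + 10585) - 244*10 = 3122 - 2440 = 682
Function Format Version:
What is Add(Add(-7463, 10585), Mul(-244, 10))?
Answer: 682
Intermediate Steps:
Add(Add(-7463, 10585), Mul(-244, 10)) = Add(3122, -2440) = 682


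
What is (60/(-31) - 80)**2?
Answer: 6451600/961 ≈ 6713.4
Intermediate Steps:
(60/(-31) - 80)**2 = (60*(-1/31) - 80)**2 = (-60/31 - 80)**2 = (-2540/31)**2 = 6451600/961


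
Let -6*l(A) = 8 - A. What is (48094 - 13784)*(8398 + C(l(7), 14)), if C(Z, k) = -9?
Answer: 287826590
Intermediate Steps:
l(A) = -4/3 + A/6 (l(A) = -(8 - A)/6 = -4/3 + A/6)
(48094 - 13784)*(8398 + C(l(7), 14)) = (48094 - 13784)*(8398 - 9) = 34310*8389 = 287826590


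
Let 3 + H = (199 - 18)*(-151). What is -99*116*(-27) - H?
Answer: 337402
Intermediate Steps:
H = -27334 (H = -3 + (199 - 18)*(-151) = -3 + 181*(-151) = -3 - 27331 = -27334)
-99*116*(-27) - H = -99*116*(-27) - 1*(-27334) = -11484*(-27) + 27334 = 310068 + 27334 = 337402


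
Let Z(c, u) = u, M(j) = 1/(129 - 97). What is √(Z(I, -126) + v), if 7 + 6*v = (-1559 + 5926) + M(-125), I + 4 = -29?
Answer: √38443/8 ≈ 24.509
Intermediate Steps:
I = -33 (I = -4 - 29 = -33)
M(j) = 1/32
v = 46507/64 (v = -7/6 + ((-1559 + 5926) + 1/32)/6 = -7/6 + (4367 + 1/32)/6 = -7/6 + (⅙)*(139745/32) = -7/6 + 139745/192 = 46507/64 ≈ 726.67)
√(Z(I, -126) + v) = √(-126 + 46507/64) = √(38443/64) = √38443/8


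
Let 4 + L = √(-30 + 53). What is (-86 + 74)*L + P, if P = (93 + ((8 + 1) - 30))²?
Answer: 5232 - 12*√23 ≈ 5174.5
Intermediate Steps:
L = -4 + √23 (L = -4 + √(-30 + 53) = -4 + √23 ≈ 0.79583)
P = 5184 (P = (93 + (9 - 30))² = (93 - 21)² = 72² = 5184)
(-86 + 74)*L + P = (-86 + 74)*(-4 + √23) + 5184 = -12*(-4 + √23) + 5184 = (48 - 12*√23) + 5184 = 5232 - 12*√23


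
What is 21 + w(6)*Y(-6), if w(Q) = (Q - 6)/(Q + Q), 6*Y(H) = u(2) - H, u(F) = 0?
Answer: 21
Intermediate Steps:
Y(H) = -H/6 (Y(H) = (0 - H)/6 = (-H)/6 = -H/6)
w(Q) = (-6 + Q)/(2*Q) (w(Q) = (-6 + Q)/((2*Q)) = (-6 + Q)*(1/(2*Q)) = (-6 + Q)/(2*Q))
21 + w(6)*Y(-6) = 21 + ((1/2)*(-6 + 6)/6)*(-1/6*(-6)) = 21 + ((1/2)*(1/6)*0)*1 = 21 + 0*1 = 21 + 0 = 21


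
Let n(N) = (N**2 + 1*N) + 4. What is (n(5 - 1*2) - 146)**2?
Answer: 16900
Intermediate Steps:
n(N) = 4 + N + N**2 (n(N) = (N**2 + N) + 4 = (N + N**2) + 4 = 4 + N + N**2)
(n(5 - 1*2) - 146)**2 = ((4 + (5 - 1*2) + (5 - 1*2)**2) - 146)**2 = ((4 + (5 - 2) + (5 - 2)**2) - 146)**2 = ((4 + 3 + 3**2) - 146)**2 = ((4 + 3 + 9) - 146)**2 = (16 - 146)**2 = (-130)**2 = 16900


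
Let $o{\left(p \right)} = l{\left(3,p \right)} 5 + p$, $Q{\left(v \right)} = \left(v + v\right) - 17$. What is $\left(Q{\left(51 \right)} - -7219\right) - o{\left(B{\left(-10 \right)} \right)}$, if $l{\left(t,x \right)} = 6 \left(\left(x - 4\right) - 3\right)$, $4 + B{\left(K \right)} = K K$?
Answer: $4538$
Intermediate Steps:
$B{\left(K \right)} = -4 + K^{2}$ ($B{\left(K \right)} = -4 + K K = -4 + K^{2}$)
$Q{\left(v \right)} = -17 + 2 v$ ($Q{\left(v \right)} = 2 v - 17 = -17 + 2 v$)
$l{\left(t,x \right)} = -42 + 6 x$ ($l{\left(t,x \right)} = 6 \left(\left(-4 + x\right) - 3\right) = 6 \left(-7 + x\right) = -42 + 6 x$)
$o{\left(p \right)} = -210 + 31 p$ ($o{\left(p \right)} = \left(-42 + 6 p\right) 5 + p = \left(-210 + 30 p\right) + p = -210 + 31 p$)
$\left(Q{\left(51 \right)} - -7219\right) - o{\left(B{\left(-10 \right)} \right)} = \left(\left(-17 + 2 \cdot 51\right) - -7219\right) - \left(-210 + 31 \left(-4 + \left(-10\right)^{2}\right)\right) = \left(\left(-17 + 102\right) + 7219\right) - \left(-210 + 31 \left(-4 + 100\right)\right) = \left(85 + 7219\right) - \left(-210 + 31 \cdot 96\right) = 7304 - \left(-210 + 2976\right) = 7304 - 2766 = 4538$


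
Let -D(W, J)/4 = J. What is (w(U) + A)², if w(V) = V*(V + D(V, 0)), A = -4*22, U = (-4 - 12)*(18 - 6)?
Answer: 1352474176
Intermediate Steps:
D(W, J) = -4*J
U = -192 (U = -16*12 = -192)
A = -88
w(V) = V² (w(V) = V*(V - 4*0) = V*(V + 0) = V*V = V²)
(w(U) + A)² = ((-192)² - 88)² = (36864 - 88)² = 36776² = 1352474176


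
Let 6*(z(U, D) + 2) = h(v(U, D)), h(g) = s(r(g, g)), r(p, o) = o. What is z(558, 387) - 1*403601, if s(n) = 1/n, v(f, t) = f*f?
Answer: -754004666951/1868184 ≈ -4.0360e+5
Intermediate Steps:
v(f, t) = f²
s(n) = 1/n
h(g) = 1/g
z(U, D) = -2 + 1/(6*U²) (z(U, D) = -2 + 1/(6*(U²)) = -2 + 1/(6*U²))
z(558, 387) - 1*403601 = (-2 + (⅙)/558²) - 1*403601 = (-2 + (⅙)*(1/311364)) - 403601 = (-2 + 1/1868184) - 403601 = -3736367/1868184 - 403601 = -754004666951/1868184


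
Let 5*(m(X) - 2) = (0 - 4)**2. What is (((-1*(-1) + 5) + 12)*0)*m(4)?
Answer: 0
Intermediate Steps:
m(X) = 26/5 (m(X) = 2 + (0 - 4)**2/5 = 2 + (1/5)*(-4)**2 = 2 + (1/5)*16 = 2 + 16/5 = 26/5)
(((-1*(-1) + 5) + 12)*0)*m(4) = (((-1*(-1) + 5) + 12)*0)*(26/5) = (((1 + 5) + 12)*0)*(26/5) = ((6 + 12)*0)*(26/5) = (18*0)*(26/5) = 0*(26/5) = 0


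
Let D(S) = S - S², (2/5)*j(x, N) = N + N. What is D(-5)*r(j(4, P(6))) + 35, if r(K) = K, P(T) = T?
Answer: -865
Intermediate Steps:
j(x, N) = 5*N (j(x, N) = 5*(N + N)/2 = 5*(2*N)/2 = 5*N)
D(-5)*r(j(4, P(6))) + 35 = (-5*(1 - 1*(-5)))*(5*6) + 35 = -5*(1 + 5)*30 + 35 = -5*6*30 + 35 = -30*30 + 35 = -900 + 35 = -865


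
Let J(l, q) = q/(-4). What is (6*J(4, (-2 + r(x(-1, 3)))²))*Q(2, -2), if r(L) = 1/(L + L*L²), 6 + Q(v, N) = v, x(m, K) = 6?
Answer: 196249/8214 ≈ 23.892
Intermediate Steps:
Q(v, N) = -6 + v
r(L) = 1/(L + L³)
J(l, q) = -q/4 (J(l, q) = q*(-¼) = -q/4)
(6*J(4, (-2 + r(x(-1, 3)))²))*Q(2, -2) = (6*(-(-2 + 1/(6 + 6³))²/4))*(-6 + 2) = (6*(-(-2 + 1/(6 + 216))²/4))*(-4) = (6*(-(-2 + 1/222)²/4))*(-4) = (6*(-(-443/222)²/4))*(-4) = (6*(-¼*196249/49284))*(-4) = (6*(-196249/197136))*(-4) = -196249/32856*(-4) = 196249/8214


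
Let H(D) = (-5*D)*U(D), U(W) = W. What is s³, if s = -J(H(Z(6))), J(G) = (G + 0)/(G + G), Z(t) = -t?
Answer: -⅛ ≈ -0.12500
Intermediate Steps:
H(D) = -5*D² (H(D) = (-5*D)*D = -5*D²)
J(G) = ½ (J(G) = G/((2*G)) = G*(1/(2*G)) = ½)
s = -½ (s = -1*½ = -½ ≈ -0.50000)
s³ = (-½)³ = -⅛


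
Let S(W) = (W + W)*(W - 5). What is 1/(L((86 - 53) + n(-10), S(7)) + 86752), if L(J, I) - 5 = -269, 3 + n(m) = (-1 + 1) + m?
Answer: 1/86488 ≈ 1.1562e-5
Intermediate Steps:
S(W) = 2*W*(-5 + W) (S(W) = (2*W)*(-5 + W) = 2*W*(-5 + W))
n(m) = -3 + m (n(m) = -3 + ((-1 + 1) + m) = -3 + (0 + m) = -3 + m)
L(J, I) = -264 (L(J, I) = 5 - 269 = -264)
1/(L((86 - 53) + n(-10), S(7)) + 86752) = 1/(-264 + 86752) = 1/86488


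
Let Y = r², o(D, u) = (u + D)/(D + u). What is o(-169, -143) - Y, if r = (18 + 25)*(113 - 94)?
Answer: -667488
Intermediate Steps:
o(D, u) = 1 (o(D, u) = (D + u)/(D + u) = 1)
r = 817 (r = 43*19 = 817)
Y = 667489 (Y = 817² = 667489)
o(-169, -143) - Y = 1 - 1*667489 = 1 - 667489 = -667488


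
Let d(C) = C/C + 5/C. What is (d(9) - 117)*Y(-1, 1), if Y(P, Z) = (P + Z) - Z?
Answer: 1039/9 ≈ 115.44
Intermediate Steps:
d(C) = 1 + 5/C
Y(P, Z) = P
(d(9) - 117)*Y(-1, 1) = ((5 + 9)/9 - 117)*(-1) = ((1/9)*14 - 117)*(-1) = (14/9 - 117)*(-1) = -1039/9*(-1) = 1039/9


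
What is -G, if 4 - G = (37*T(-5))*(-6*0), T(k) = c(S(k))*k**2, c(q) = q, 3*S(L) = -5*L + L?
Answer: -4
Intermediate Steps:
S(L) = -4*L/3 (S(L) = (-5*L + L)/3 = (-4*L)/3 = -4*L/3)
T(k) = -4*k**3/3 (T(k) = (-4*k/3)*k**2 = -4*k**3/3)
G = 4 (G = 4 - 37*(-4/3*(-5)**3)*(-6*0) = 4 - 37*(-4/3*(-125))*0 = 4 - 37*(500/3)*0 = 4 - 18500*0/3 = 4 - 1*0 = 4 + 0 = 4)
-G = -1*4 = -4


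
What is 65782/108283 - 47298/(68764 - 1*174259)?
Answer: 129690768/122831345 ≈ 1.0558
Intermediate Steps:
65782/108283 - 47298/(68764 - 1*174259) = 65782*(1/108283) - 47298/(68764 - 174259) = 2122/3493 - 47298/(-105495) = 2122/3493 - 47298*(-1/105495) = 2122/3493 + 15766/35165 = 129690768/122831345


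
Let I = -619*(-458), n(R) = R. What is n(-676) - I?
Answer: -284178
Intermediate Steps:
I = 283502
n(-676) - I = -676 - 1*283502 = -676 - 283502 = -284178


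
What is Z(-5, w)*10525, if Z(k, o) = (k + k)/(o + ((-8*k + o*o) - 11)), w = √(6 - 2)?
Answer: -21050/7 ≈ -3007.1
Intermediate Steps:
w = 2 (w = √4 = 2)
Z(k, o) = 2*k/(-11 + o + o² - 8*k) (Z(k, o) = (2*k)/(o + ((-8*k + o²) - 11)) = (2*k)/(o + ((o² - 8*k) - 11)) = (2*k)/(o + (-11 + o² - 8*k)) = (2*k)/(-11 + o + o² - 8*k) = 2*k/(-11 + o + o² - 8*k))
Z(-5, w)*10525 = -2*(-5)/(11 - 1*2 - 1*2² + 8*(-5))*10525 = -2*(-5)/(11 - 2 - 1*4 - 40)*10525 = -2*(-5)/(11 - 2 - 4 - 40)*10525 = -2*(-5)/(-35)*10525 = -2*(-5)*(-1/35)*10525 = -2/7*10525 = -21050/7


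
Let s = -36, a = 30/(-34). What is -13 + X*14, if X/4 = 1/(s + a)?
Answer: -9103/627 ≈ -14.518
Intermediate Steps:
a = -15/17 (a = 30*(-1/34) = -15/17 ≈ -0.88235)
X = -68/627 (X = 4/(-36 - 15/17) = 4/(-627/17) = 4*(-17/627) = -68/627 ≈ -0.10845)
-13 + X*14 = -13 - 68/627*14 = -13 - 952/627 = -9103/627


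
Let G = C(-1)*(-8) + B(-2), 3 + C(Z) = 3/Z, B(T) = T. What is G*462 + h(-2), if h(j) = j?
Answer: 21250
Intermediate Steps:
C(Z) = -3 + 3/Z
G = 46 (G = (-3 + 3/(-1))*(-8) - 2 = (-3 + 3*(-1))*(-8) - 2 = (-3 - 3)*(-8) - 2 = -6*(-8) - 2 = 48 - 2 = 46)
G*462 + h(-2) = 46*462 - 2 = 21252 - 2 = 21250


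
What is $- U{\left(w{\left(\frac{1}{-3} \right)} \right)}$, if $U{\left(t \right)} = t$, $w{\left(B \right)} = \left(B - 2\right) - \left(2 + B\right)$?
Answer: $4$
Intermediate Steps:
$w{\left(B \right)} = -4$ ($w{\left(B \right)} = \left(-2 + B\right) - \left(2 + B\right) = -4$)
$- U{\left(w{\left(\frac{1}{-3} \right)} \right)} = \left(-1\right) \left(-4\right) = 4$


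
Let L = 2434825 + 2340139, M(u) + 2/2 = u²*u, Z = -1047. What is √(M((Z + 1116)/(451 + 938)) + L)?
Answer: 2*√54857243793471591/214369 ≈ 2185.2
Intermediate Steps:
M(u) = -1 + u³ (M(u) = -1 + u²*u = -1 + u³)
L = 4774964
√(M((Z + 1116)/(451 + 938)) + L) = √((-1 + ((-1047 + 1116)/(451 + 938))³) + 4774964) = √((-1 + (69/1389)³) + 4774964) = √((-1 + (69*(1/1389))³) + 4774964) = √((-1 + (23/463)³) + 4774964) = √((-1 + 12167/99252847) + 4774964) = √(-99240680/99252847 + 4774964) = √(473928672081828/99252847) = 2*√54857243793471591/214369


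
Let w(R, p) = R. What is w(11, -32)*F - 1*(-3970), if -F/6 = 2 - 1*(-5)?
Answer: 3508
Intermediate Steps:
F = -42 (F = -6*(2 - 1*(-5)) = -6*(2 + 5) = -6*7 = -42)
w(11, -32)*F - 1*(-3970) = 11*(-42) - 1*(-3970) = -462 + 3970 = 3508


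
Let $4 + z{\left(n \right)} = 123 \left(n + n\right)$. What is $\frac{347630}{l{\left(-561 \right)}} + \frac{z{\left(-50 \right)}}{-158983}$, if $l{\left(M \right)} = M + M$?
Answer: $- \frac{2511520691}{8108133} \approx -309.75$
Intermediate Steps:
$l{\left(M \right)} = 2 M$
$z{\left(n \right)} = -4 + 246 n$ ($z{\left(n \right)} = -4 + 123 \left(n + n\right) = -4 + 123 \cdot 2 n = -4 + 246 n$)
$\frac{347630}{l{\left(-561 \right)}} + \frac{z{\left(-50 \right)}}{-158983} = \frac{347630}{2 \left(-561\right)} + \frac{-4 + 246 \left(-50\right)}{-158983} = \frac{347630}{-1122} + \left(-4 - 12300\right) \left(- \frac{1}{158983}\right) = 347630 \left(- \frac{1}{1122}\right) - - \frac{12304}{158983} = - \frac{173815}{561} + \frac{12304}{158983} = - \frac{2511520691}{8108133}$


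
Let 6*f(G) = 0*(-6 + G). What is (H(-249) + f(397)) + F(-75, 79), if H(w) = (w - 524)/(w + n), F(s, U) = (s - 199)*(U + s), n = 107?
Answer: -154859/142 ≈ -1090.6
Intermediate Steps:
f(G) = 0 (f(G) = (0*(-6 + G))/6 = (⅙)*0 = 0)
F(s, U) = (-199 + s)*(U + s)
H(w) = (-524 + w)/(107 + w) (H(w) = (w - 524)/(w + 107) = (-524 + w)/(107 + w))
(H(-249) + f(397)) + F(-75, 79) = ((-524 - 249)/(107 - 249) + 0) + ((-75)² - 199*79 - 199*(-75) + 79*(-75)) = (-773/(-142) + 0) + (5625 - 15721 + 14925 - 5925) = (-1/142*(-773) + 0) - 1096 = (773/142 + 0) - 1096 = 773/142 - 1096 = -154859/142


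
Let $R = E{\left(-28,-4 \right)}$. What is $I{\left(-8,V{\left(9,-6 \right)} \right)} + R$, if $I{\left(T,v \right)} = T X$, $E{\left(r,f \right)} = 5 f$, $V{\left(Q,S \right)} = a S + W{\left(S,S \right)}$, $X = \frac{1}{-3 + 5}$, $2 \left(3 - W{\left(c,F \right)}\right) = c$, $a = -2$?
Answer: $-24$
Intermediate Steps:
$W{\left(c,F \right)} = 3 - \frac{c}{2}$
$X = \frac{1}{2} \approx 0.5$
$V{\left(Q,S \right)} = 3 - \frac{5 S}{2}$ ($V{\left(Q,S \right)} = - 2 S - \left(-3 + \frac{S}{2}\right) = 3 - \frac{5 S}{2}$)
$R = -20$ ($R = 5 \left(-4\right) = -20$)
$I{\left(T,v \right)} = \frac{T}{2}$ ($I{\left(T,v \right)} = T \frac{1}{2} = \frac{T}{2}$)
$I{\left(-8,V{\left(9,-6 \right)} \right)} + R = \frac{1}{2} \left(-8\right) - 20 = -4 - 20 = -24$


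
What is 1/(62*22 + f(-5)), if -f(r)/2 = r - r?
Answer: 1/1364 ≈ 0.00073314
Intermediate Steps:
f(r) = 0 (f(r) = -2*(r - r) = -2*0 = 0)
1/(62*22 + f(-5)) = 1/(62*22 + 0) = 1/(1364 + 0) = 1/1364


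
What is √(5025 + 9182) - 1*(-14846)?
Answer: 14846 + √14207 ≈ 14965.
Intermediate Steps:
√(5025 + 9182) - 1*(-14846) = √14207 + 14846 = 14846 + √14207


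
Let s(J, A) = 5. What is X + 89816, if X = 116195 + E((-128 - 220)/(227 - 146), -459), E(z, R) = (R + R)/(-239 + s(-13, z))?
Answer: 2678194/13 ≈ 2.0602e+5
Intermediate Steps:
E(z, R) = -R/117 (E(z, R) = (R + R)/(-239 + 5) = (2*R)/(-234) = (2*R)*(-1/234) = -R/117)
X = 1510586/13 (X = 116195 - 1/117*(-459) = 116195 + 51/13 = 1510586/13 ≈ 1.1620e+5)
X + 89816 = 1510586/13 + 89816 = 2678194/13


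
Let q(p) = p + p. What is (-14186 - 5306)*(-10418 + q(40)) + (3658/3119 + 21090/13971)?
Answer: 2926944914380044/14525183 ≈ 2.0151e+8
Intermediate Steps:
q(p) = 2*p
(-14186 - 5306)*(-10418 + q(40)) + (3658/3119 + 21090/13971) = (-14186 - 5306)*(-10418 + 2*40) + (3658/3119 + 21090/13971) = -19492*(-10418 + 80) + (3658*(1/3119) + 21090*(1/13971)) = -19492*(-10338) + (3658/3119 + 7030/4657) = 201508296 + 38961876/14525183 = 2926944914380044/14525183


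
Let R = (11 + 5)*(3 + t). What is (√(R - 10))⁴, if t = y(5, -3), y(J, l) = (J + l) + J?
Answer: 22500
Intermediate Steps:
y(J, l) = l + 2*J
t = 7 (t = -3 + 2*5 = -3 + 10 = 7)
R = 160 (R = (11 + 5)*(3 + 7) = 16*10 = 160)
(√(R - 10))⁴ = (√(160 - 10))⁴ = (√150)⁴ = (5*√6)⁴ = 22500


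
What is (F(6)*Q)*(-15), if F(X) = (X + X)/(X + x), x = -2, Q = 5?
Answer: -225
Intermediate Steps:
F(X) = 2*X/(-2 + X) (F(X) = (X + X)/(X - 2) = (2*X)/(-2 + X) = 2*X/(-2 + X))
(F(6)*Q)*(-15) = ((2*6/(-2 + 6))*5)*(-15) = ((2*6/4)*5)*(-15) = ((2*6*(¼))*5)*(-15) = (3*5)*(-15) = 15*(-15) = -225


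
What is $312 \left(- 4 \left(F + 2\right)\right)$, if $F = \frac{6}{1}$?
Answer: $-9984$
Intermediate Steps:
$F = 6$ ($F = 6 \cdot 1 = 6$)
$312 \left(- 4 \left(F + 2\right)\right) = 312 \left(- 4 \left(6 + 2\right)\right) = 312 \left(\left(-4\right) 8\right) = 312 \left(-32\right) = -9984$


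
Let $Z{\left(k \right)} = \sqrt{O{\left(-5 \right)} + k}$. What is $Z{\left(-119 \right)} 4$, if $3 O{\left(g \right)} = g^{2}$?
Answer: $\frac{8 i \sqrt{249}}{3} \approx 42.079 i$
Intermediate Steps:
$O{\left(g \right)} = \frac{g^{2}}{3}$
$Z{\left(k \right)} = \sqrt{\frac{25}{3} + k}$ ($Z{\left(k \right)} = \sqrt{\frac{\left(-5\right)^{2}}{3} + k} = \sqrt{\frac{1}{3} \cdot 25 + k} = \sqrt{\frac{25}{3} + k}$)
$Z{\left(-119 \right)} 4 = \frac{\sqrt{75 + 9 \left(-119\right)}}{3} \cdot 4 = \frac{\sqrt{75 - 1071}}{3} \cdot 4 = \frac{\sqrt{-996}}{3} \cdot 4 = \frac{2 i \sqrt{249}}{3} \cdot 4 = \frac{8 i \sqrt{249}}{3}$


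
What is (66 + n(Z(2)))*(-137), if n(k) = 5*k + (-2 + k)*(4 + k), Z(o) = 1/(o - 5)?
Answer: -68774/9 ≈ -7641.6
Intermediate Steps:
Z(o) = 1/(-5 + o)
(66 + n(Z(2)))*(-137) = (66 + (-8 + (1/(-5 + 2))² + 7/(-5 + 2)))*(-137) = (66 + (-8 + (1/(-3))² + 7/(-3)))*(-137) = (66 + (-8 + (-⅓)² + 7*(-⅓)))*(-137) = (66 + (-8 + ⅑ - 7/3))*(-137) = (66 - 92/9)*(-137) = (502/9)*(-137) = -68774/9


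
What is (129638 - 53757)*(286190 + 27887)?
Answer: 23832476837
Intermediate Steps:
(129638 - 53757)*(286190 + 27887) = 75881*314077 = 23832476837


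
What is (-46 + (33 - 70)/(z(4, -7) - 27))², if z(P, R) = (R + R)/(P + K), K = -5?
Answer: 314721/169 ≈ 1862.3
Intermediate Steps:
z(P, R) = 2*R/(-5 + P) (z(P, R) = (R + R)/(P - 5) = (2*R)/(-5 + P) = 2*R/(-5 + P))
(-46 + (33 - 70)/(z(4, -7) - 27))² = (-46 + (33 - 70)/(2*(-7)/(-5 + 4) - 27))² = (-46 - 37/(2*(-7)/(-1) - 27))² = (-46 - 37/(2*(-7)*(-1) - 27))² = (-46 - 37/(14 - 27))² = (-46 - 37/(-13))² = (-46 - 37*(-1/13))² = (-46 + 37/13)² = (-561/13)² = 314721/169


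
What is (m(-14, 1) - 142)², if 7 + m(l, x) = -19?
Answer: 28224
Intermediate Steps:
m(l, x) = -26 (m(l, x) = -7 - 19 = -26)
(m(-14, 1) - 142)² = (-26 - 142)² = (-168)² = 28224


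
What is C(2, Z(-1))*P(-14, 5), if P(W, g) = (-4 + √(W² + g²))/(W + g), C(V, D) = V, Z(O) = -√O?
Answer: 8/9 - 2*√221/9 ≈ -2.4147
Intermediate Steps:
P(W, g) = (-4 + √(W² + g²))/(W + g)
C(2, Z(-1))*P(-14, 5) = 2*((-4 + √((-14)² + 5²))/(-14 + 5)) = 2*((-4 + √(196 + 25))/(-9)) = 2*(-(-4 + √221)/9) = 2*(4/9 - √221/9) = 8/9 - 2*√221/9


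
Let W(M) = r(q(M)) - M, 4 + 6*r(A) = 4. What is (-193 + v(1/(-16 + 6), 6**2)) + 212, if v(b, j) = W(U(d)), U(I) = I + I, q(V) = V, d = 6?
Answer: 7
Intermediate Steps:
r(A) = 0 (r(A) = -2/3 + (1/6)*4 = -2/3 + 2/3 = 0)
U(I) = 2*I
W(M) = -M (W(M) = 0 - M = -M)
v(b, j) = -12 (v(b, j) = -2*6 = -1*12 = -12)
(-193 + v(1/(-16 + 6), 6**2)) + 212 = (-193 - 12) + 212 = -205 + 212 = 7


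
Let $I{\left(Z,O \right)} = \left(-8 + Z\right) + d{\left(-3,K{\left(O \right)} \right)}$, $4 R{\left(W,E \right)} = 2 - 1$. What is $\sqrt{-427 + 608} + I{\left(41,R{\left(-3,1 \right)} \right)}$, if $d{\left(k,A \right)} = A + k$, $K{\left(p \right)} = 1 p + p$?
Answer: $\frac{61}{2} + \sqrt{181} \approx 43.954$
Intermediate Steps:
$R{\left(W,E \right)} = \frac{1}{4}$ ($R{\left(W,E \right)} = \frac{2 - 1}{4} = \frac{1}{4} \cdot 1 = \frac{1}{4}$)
$K{\left(p \right)} = 2 p$ ($K{\left(p \right)} = p + p = 2 p$)
$I{\left(Z,O \right)} = -11 + Z + 2 O$ ($I{\left(Z,O \right)} = \left(-8 + Z\right) + \left(2 O - 3\right) = \left(-8 + Z\right) + \left(-3 + 2 O\right) = -11 + Z + 2 O$)
$\sqrt{-427 + 608} + I{\left(41,R{\left(-3,1 \right)} \right)} = \sqrt{-427 + 608} + \left(-11 + 41 + 2 \cdot \frac{1}{4}\right) = \sqrt{181} + \left(-11 + 41 + \frac{1}{2}\right) = \sqrt{181} + \frac{61}{2} = \frac{61}{2} + \sqrt{181}$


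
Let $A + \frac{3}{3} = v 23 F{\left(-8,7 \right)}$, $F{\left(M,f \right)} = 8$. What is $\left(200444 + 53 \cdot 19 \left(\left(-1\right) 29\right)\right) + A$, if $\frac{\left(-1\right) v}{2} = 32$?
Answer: $159464$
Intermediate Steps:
$v = -64$ ($v = \left(-2\right) 32 = -64$)
$A = -11777$ ($A = -1 + \left(-64\right) 23 \cdot 8 = -1 - 11776 = -11777$)
$\left(200444 + 53 \cdot 19 \left(\left(-1\right) 29\right)\right) + A = \left(200444 + 53 \cdot 19 \left(\left(-1\right) 29\right)\right) - 11777 = \left(200444 + 1007 \left(-29\right)\right) - 11777 = \left(200444 - 29203\right) - 11777 = 171241 - 11777 = 159464$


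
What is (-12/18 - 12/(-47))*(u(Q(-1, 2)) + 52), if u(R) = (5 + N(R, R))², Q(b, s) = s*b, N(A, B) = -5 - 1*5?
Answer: -4466/141 ≈ -31.674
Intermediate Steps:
N(A, B) = -10 (N(A, B) = -5 - 5 = -10)
Q(b, s) = b*s
u(R) = 25 (u(R) = (5 - 10)² = (-5)² = 25)
(-12/18 - 12/(-47))*(u(Q(-1, 2)) + 52) = (-12/18 - 12/(-47))*(25 + 52) = (-12*1/18 - 12*(-1/47))*77 = (-⅔ + 12/47)*77 = -58/141*77 = -4466/141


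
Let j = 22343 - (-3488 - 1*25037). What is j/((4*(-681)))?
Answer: -4239/227 ≈ -18.674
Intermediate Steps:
j = 50868 (j = 22343 - (-3488 - 25037) = 22343 - 1*(-28525) = 22343 + 28525 = 50868)
j/((4*(-681))) = 50868/((4*(-681))) = 50868/(-2724) = 50868*(-1/2724) = -4239/227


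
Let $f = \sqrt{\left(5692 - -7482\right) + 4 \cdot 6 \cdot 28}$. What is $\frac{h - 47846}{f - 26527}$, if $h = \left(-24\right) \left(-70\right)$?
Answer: $\frac{1224645482}{703667883} + \frac{46166 \sqrt{13846}}{703667883} \approx 1.7481$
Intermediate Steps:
$h = 1680$
$f = \sqrt{13846}$ ($f = \sqrt{\left(5692 + 7482\right) + 24 \cdot 28} = \sqrt{13174 + 672} = \sqrt{13846} \approx 117.67$)
$\frac{h - 47846}{f - 26527} = \frac{1680 - 47846}{\sqrt{13846} - 26527} = - \frac{46166}{-26527 + \sqrt{13846}}$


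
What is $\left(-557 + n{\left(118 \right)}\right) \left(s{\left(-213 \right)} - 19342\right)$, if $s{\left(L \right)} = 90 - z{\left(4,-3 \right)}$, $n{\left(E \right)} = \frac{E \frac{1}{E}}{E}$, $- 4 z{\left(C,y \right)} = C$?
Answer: $\frac{1265271975}{118} \approx 1.0723 \cdot 10^{7}$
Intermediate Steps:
$z{\left(C,y \right)} = - \frac{C}{4}$
$n{\left(E \right)} = \frac{1}{E}$ ($n{\left(E \right)} = 1 \frac{1}{E} = \frac{1}{E}$)
$s{\left(L \right)} = 91$ ($s{\left(L \right)} = 90 - \left(- \frac{1}{4}\right) 4 = 90 - -1 = 90 + 1 = 91$)
$\left(-557 + n{\left(118 \right)}\right) \left(s{\left(-213 \right)} - 19342\right) = \left(-557 + \frac{1}{118}\right) \left(91 - 19342\right) = \left(-557 + \frac{1}{118}\right) \left(-19251\right) = \left(- \frac{65725}{118}\right) \left(-19251\right) = \frac{1265271975}{118}$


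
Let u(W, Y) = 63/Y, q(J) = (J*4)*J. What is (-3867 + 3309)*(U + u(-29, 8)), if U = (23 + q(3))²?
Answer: -7787169/4 ≈ -1.9468e+6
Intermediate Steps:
q(J) = 4*J² (q(J) = (4*J)*J = 4*J²)
U = 3481 (U = (23 + 4*3²)² = (23 + 4*9)² = (23 + 36)² = 59² = 3481)
(-3867 + 3309)*(U + u(-29, 8)) = (-3867 + 3309)*(3481 + 63/8) = -558*(3481 + 63*(⅛)) = -558*(3481 + 63/8) = -558*27911/8 = -7787169/4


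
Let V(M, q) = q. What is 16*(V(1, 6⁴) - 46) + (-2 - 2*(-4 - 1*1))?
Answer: 20008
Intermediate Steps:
16*(V(1, 6⁴) - 46) + (-2 - 2*(-4 - 1*1)) = 16*(6⁴ - 46) + (-2 - 2*(-4 - 1*1)) = 16*(1296 - 46) + (-2 - 2*(-4 - 1)) = 16*1250 + (-2 - 2*(-5)) = 20000 + (-2 + 10) = 20000 + 8 = 20008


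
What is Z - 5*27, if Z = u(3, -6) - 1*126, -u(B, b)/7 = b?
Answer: -219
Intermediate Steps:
u(B, b) = -7*b
Z = -84 (Z = -7*(-6) - 1*126 = 42 - 126 = -84)
Z - 5*27 = -84 - 5*27 = -84 - 1*135 = -84 - 135 = -219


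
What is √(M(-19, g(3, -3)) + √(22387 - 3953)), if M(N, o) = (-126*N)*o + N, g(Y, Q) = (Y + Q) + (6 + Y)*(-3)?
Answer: √(-64657 + √18434) ≈ 254.01*I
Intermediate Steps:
g(Y, Q) = -18 + Q - 2*Y (g(Y, Q) = (Q + Y) + (-18 - 3*Y) = -18 + Q - 2*Y)
M(N, o) = N - 126*N*o (M(N, o) = -126*N*o + N = N - 126*N*o)
√(M(-19, g(3, -3)) + √(22387 - 3953)) = √(-19*(1 - 126*(-18 - 3 - 2*3)) + √(22387 - 3953)) = √(-19*(1 - 126*(-18 - 3 - 6)) + √18434) = √(-19*(1 - 126*(-27)) + √18434) = √(-19*(1 + 3402) + √18434) = √(-19*3403 + √18434) = √(-64657 + √18434)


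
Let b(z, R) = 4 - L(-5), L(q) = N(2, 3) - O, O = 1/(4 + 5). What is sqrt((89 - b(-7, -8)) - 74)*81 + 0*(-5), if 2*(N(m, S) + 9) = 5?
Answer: 27*sqrt(158)/2 ≈ 169.69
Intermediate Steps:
O = 1/9 ≈ 0.11111
N(m, S) = -13/2 (N(m, S) = -9 + (1/2)*5 = -9 + 5/2 = -13/2)
L(q) = -119/18 (L(q) = -13/2 - 1*1/9 = -13/2 - 1/9 = -119/18)
b(z, R) = 191/18 (b(z, R) = 4 - 1*(-119/18) = 4 + 119/18 = 191/18)
sqrt((89 - b(-7, -8)) - 74)*81 + 0*(-5) = sqrt((89 - 1*191/18) - 74)*81 + 0*(-5) = sqrt((89 - 191/18) - 74)*81 + 0 = sqrt(1411/18 - 74)*81 + 0 = sqrt(79/18)*81 + 0 = (sqrt(158)/6)*81 + 0 = 27*sqrt(158)/2 + 0 = 27*sqrt(158)/2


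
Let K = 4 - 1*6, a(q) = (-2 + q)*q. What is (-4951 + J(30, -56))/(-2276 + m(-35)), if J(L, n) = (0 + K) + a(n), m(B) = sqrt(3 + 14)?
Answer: 3880580/5180159 + 1705*sqrt(17)/5180159 ≈ 0.75048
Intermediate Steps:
a(q) = q*(-2 + q)
K = -2 (K = 4 - 6 = -2)
m(B) = sqrt(17)
J(L, n) = -2 + n*(-2 + n) (J(L, n) = (0 - 2) + n*(-2 + n) = -2 + n*(-2 + n))
(-4951 + J(30, -56))/(-2276 + m(-35)) = (-4951 + (-2 - 56*(-2 - 56)))/(-2276 + sqrt(17)) = (-4951 + (-2 - 56*(-58)))/(-2276 + sqrt(17)) = (-4951 + (-2 + 3248))/(-2276 + sqrt(17)) = (-4951 + 3246)/(-2276 + sqrt(17)) = -1705/(-2276 + sqrt(17))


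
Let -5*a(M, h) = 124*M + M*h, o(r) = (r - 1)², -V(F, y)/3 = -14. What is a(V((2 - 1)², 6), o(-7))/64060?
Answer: -1974/80075 ≈ -0.024652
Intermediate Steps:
V(F, y) = 42 (V(F, y) = -3*(-14) = 42)
o(r) = (-1 + r)²
a(M, h) = -124*M/5 - M*h/5 (a(M, h) = -(124*M + M*h)/5 = -124*M/5 - M*h/5)
a(V((2 - 1)², 6), o(-7))/64060 = -⅕*42*(124 + (-1 - 7)²)/64060 = -⅕*42*(124 + (-8)²)*(1/64060) = -⅕*42*(124 + 64)*(1/64060) = -⅕*42*188*(1/64060) = -7896/5*1/64060 = -1974/80075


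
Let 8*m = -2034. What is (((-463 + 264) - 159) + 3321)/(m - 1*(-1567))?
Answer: 11852/5251 ≈ 2.2571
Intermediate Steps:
m = -1017/4 (m = (⅛)*(-2034) = -1017/4 ≈ -254.25)
(((-463 + 264) - 159) + 3321)/(m - 1*(-1567)) = (((-463 + 264) - 159) + 3321)/(-1017/4 - 1*(-1567)) = ((-199 - 159) + 3321)/(-1017/4 + 1567) = (-358 + 3321)/(5251/4) = 2963*(4/5251) = 11852/5251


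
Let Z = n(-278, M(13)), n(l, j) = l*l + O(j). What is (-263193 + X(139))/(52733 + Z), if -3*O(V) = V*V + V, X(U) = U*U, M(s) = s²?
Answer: -731616/361321 ≈ -2.0248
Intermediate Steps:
X(U) = U²
O(V) = -V/3 - V²/3 (O(V) = -(V*V + V)/3 = -(V² + V)/3 = -(V + V²)/3 = -V/3 - V²/3)
n(l, j) = l² - j*(1 + j)/3 (n(l, j) = l*l - j*(1 + j)/3 = l² - j*(1 + j)/3)
Z = 203122/3 (Z = (-278)² - ⅓*13²*(1 + 13²) = 77284 - ⅓*169*(1 + 169) = 77284 - ⅓*169*170 = 77284 - 28730/3 = 203122/3 ≈ 67707.)
(-263193 + X(139))/(52733 + Z) = (-263193 + 139²)/(52733 + 203122/3) = (-263193 + 19321)/(361321/3) = -243872*3/361321 = -731616/361321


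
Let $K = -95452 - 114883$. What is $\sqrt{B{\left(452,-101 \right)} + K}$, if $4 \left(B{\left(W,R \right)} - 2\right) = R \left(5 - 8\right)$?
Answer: $\frac{i \sqrt{841029}}{2} \approx 458.54 i$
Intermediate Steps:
$B{\left(W,R \right)} = 2 - \frac{3 R}{4}$ ($B{\left(W,R \right)} = 2 + \frac{R \left(5 - 8\right)}{4} = 2 + \frac{R \left(-3\right)}{4} = 2 + \frac{\left(-3\right) R}{4} = 2 - \frac{3 R}{4}$)
$K = -210335$
$\sqrt{B{\left(452,-101 \right)} + K} = \sqrt{\left(2 - - \frac{303}{4}\right) - 210335} = \sqrt{\left(2 + \frac{303}{4}\right) - 210335} = \sqrt{\frac{311}{4} - 210335} = \sqrt{- \frac{841029}{4}} = \frac{i \sqrt{841029}}{2}$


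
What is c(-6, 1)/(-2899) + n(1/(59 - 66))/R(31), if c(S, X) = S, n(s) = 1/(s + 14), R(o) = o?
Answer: 38335/8717293 ≈ 0.0043976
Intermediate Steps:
n(s) = 1/(14 + s)
c(-6, 1)/(-2899) + n(1/(59 - 66))/R(31) = -6/(-2899) + 1/((14 + 1/(59 - 66))*31) = -6*(-1/2899) + (1/31)/(14 + 1/(-7)) = 6/2899 + (1/31)/(14 - 1/7) = 6/2899 + (1/31)/(97/7) = 6/2899 + (7/97)*(1/31) = 6/2899 + 7/3007 = 38335/8717293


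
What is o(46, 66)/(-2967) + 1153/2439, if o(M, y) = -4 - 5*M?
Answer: 1330559/2412171 ≈ 0.55160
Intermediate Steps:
o(46, 66)/(-2967) + 1153/2439 = (-4 - 5*46)/(-2967) + 1153/2439 = (-4 - 230)*(-1/2967) + 1153*(1/2439) = -234*(-1/2967) + 1153/2439 = 78/989 + 1153/2439 = 1330559/2412171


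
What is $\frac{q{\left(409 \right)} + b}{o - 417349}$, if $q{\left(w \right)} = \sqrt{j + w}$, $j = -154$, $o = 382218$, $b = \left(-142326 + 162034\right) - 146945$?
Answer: $\frac{2959}{817} - \frac{\sqrt{255}}{35131} \approx 3.6213$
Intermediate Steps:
$b = -127237$ ($b = 19708 - 146945 = -127237$)
$q{\left(w \right)} = \sqrt{-154 + w}$
$\frac{q{\left(409 \right)} + b}{o - 417349} = \frac{\sqrt{-154 + 409} - 127237}{382218 - 417349} = \frac{\sqrt{255} - 127237}{-35131} = \left(-127237 + \sqrt{255}\right) \left(- \frac{1}{35131}\right) = \frac{2959}{817} - \frac{\sqrt{255}}{35131}$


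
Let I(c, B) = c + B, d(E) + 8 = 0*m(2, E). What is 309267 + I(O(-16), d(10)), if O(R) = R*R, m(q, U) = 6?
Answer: 309515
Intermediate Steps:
O(R) = R**2
d(E) = -8 (d(E) = -8 + 0*6 = -8 + 0 = -8)
I(c, B) = B + c
309267 + I(O(-16), d(10)) = 309267 + (-8 + (-16)**2) = 309267 + (-8 + 256) = 309267 + 248 = 309515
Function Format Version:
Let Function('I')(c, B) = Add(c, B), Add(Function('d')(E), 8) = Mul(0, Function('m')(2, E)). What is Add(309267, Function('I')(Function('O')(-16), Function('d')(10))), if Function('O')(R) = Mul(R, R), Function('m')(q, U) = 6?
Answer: 309515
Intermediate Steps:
Function('O')(R) = Pow(R, 2)
Function('d')(E) = -8 (Function('d')(E) = Add(-8, Mul(0, 6)) = Add(-8, 0) = -8)
Function('I')(c, B) = Add(B, c)
Add(309267, Function('I')(Function('O')(-16), Function('d')(10))) = Add(309267, Add(-8, Pow(-16, 2))) = Add(309267, Add(-8, 256)) = Add(309267, 248) = 309515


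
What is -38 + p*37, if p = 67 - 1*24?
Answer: 1553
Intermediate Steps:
p = 43 (p = 67 - 24 = 43)
-38 + p*37 = -38 + 43*37 = -38 + 1591 = 1553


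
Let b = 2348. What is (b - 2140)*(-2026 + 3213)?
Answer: 246896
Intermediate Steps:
(b - 2140)*(-2026 + 3213) = (2348 - 2140)*(-2026 + 3213) = 208*1187 = 246896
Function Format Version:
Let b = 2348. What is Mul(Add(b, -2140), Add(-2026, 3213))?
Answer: 246896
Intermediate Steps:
Mul(Add(b, -2140), Add(-2026, 3213)) = Mul(Add(2348, -2140), Add(-2026, 3213)) = Mul(208, 1187) = 246896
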